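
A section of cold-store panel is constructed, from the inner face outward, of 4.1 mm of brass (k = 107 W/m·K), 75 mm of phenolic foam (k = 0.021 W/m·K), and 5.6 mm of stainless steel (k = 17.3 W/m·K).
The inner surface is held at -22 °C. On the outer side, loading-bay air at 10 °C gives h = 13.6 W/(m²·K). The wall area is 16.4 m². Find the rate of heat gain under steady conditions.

Q ≈ 144 W

Series thermal resistances:
R_brass = L/(kA) = 0.0041/(107×16.4) = 2.336×10^-6 K/W
R_phenolic foam = L/(kA) = 0.075/(0.021×16.4) = 0.2178 K/W
R_stainless steel = L/(kA) = 0.0056/(17.3×16.4) = 1.974×10^-5 K/W
R_outer film = 1/(h_o·A) = 1/(13.6×16.4) = 0.004484 K/W
R_total = 0.2223 K/W
Q = ΔT / R_total = 32 / 0.2223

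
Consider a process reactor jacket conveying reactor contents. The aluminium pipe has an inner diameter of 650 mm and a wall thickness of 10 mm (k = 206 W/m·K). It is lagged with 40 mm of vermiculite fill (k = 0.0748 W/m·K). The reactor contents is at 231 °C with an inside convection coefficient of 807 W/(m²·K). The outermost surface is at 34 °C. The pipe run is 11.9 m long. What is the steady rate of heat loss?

Q ≈ 9740 W

Radial resistances (cylindrical: R_cond = ln(r_o/r_i)/(2πkL), R_conv = 1/(h·2πrL)):
R_inner film = 1/(h_i·2πr₁L) = 1/(807×2π×0.325×11.9) = 5.099×10^-5 K/W
R_aluminium pipe wall = ln(335/325)/(2π×206×11.9) = 1.968×10^-6 K/W
R_vermiculite fill = ln(375/335)/(2π×0.0748×11.9) = 0.02017 K/W
R_total = 0.02022 K/W
Q = ΔT/R_total = 197/0.02022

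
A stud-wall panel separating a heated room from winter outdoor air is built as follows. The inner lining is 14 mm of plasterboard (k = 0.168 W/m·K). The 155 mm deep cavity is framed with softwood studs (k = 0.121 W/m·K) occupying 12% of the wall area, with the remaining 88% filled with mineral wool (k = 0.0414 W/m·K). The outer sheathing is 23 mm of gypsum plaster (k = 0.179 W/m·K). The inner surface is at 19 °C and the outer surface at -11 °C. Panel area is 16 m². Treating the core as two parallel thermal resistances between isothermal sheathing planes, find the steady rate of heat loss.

Sheathing layers in series; stud and cavity paths in parallel between them.
R_inner = 0.014/(0.168×16) = 0.005208 K/W
R_stud  = 0.155/(0.121×0.12×16) = 0.6672 K/W
R_cav   = 0.155/(0.0414×0.88×16) = 0.2659 K/W
1/R_core = 1/R_stud + 1/R_cav → R_core = 0.1901 K/W
R_outer = 0.023/(0.179×16) = 0.008031 K/W
R_total = 0.2034 K/W
Q = ΔT/R_total = 30/0.2034

Q ≈ 148 W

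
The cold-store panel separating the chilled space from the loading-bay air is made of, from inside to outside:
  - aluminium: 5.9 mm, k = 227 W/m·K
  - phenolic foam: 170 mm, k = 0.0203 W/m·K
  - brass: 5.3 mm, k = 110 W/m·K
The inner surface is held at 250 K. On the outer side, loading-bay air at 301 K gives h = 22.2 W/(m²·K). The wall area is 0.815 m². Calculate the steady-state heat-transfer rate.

Q ≈ 4.94 W

Using the resistance-network approach (series):
R_aluminium = L/(kA) = 0.0059/(227×0.815) = 3.189×10^-5 K/W
R_phenolic foam = L/(kA) = 0.17/(0.0203×0.815) = 10.28 K/W
R_brass = L/(kA) = 0.0053/(110×0.815) = 5.912×10^-5 K/W
R_outer film = 1/(h_o·A) = 1/(22.2×0.815) = 0.05527 K/W
R_total = 10.33 K/W
Q = ΔT / R_total = 51 / 10.33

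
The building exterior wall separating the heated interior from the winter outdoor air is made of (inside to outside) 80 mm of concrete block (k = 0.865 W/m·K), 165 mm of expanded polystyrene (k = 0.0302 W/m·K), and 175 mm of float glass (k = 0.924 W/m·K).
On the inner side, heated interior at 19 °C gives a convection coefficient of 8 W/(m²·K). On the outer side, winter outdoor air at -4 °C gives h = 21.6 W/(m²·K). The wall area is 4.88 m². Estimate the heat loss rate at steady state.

Q ≈ 19 W

Treating each layer as a thermal resistance in series:
R_inner film = 1/(h_i·A) = 1/(8×4.88) = 0.02561 K/W
R_concrete block = L/(kA) = 0.08/(0.865×4.88) = 0.01895 K/W
R_expanded polystyrene = L/(kA) = 0.165/(0.0302×4.88) = 1.12 K/W
R_float glass = L/(kA) = 0.175/(0.924×4.88) = 0.03881 K/W
R_outer film = 1/(h_o·A) = 1/(21.6×4.88) = 0.009487 K/W
R_total = 1.212 K/W
Q = ΔT / R_total = 23 / 1.212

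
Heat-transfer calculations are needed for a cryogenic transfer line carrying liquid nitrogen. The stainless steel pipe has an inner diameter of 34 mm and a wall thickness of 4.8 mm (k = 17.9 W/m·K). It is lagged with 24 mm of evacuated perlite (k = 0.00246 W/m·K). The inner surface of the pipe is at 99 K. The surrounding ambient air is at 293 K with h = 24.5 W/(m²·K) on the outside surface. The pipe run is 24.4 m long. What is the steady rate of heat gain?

Per-layer cylindrical resistances, series-summed:
R_stainless steel pipe wall = ln(21.8/17)/(2π×17.9×24.4) = 9.062×10^-5 K/W
R_evacuated perlite = ln(45.8/21.8)/(2π×0.00246×24.4) = 1.968 K/W
R_outer film = 1/(h_o·2πr_oL) = 1/(24.5×2π×0.0458×24.4) = 0.005813 K/W
R_total = 1.974 K/W
Q = ΔT/R_total = 194/1.974

Q ≈ 98.3 W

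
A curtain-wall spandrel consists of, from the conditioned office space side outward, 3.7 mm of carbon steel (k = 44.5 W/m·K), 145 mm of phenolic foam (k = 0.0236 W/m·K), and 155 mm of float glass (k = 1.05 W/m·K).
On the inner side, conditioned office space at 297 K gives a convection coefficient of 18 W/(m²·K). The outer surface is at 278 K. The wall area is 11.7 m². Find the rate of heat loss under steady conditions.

Treating each layer as a thermal resistance in series:
R_inner film = 1/(h_i·A) = 1/(18×11.7) = 0.004748 K/W
R_carbon steel = L/(kA) = 0.0037/(44.5×11.7) = 7.107×10^-6 K/W
R_phenolic foam = L/(kA) = 0.145/(0.0236×11.7) = 0.5251 K/W
R_float glass = L/(kA) = 0.155/(1.05×11.7) = 0.01262 K/W
R_total = 0.5425 K/W
Q = ΔT / R_total = 19 / 0.5425

Q ≈ 35 W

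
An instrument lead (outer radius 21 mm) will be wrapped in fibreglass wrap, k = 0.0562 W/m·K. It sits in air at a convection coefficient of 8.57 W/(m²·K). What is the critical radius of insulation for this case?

For a cylinder r_cr = k/h = 0.0562/8.57
r_cr = 6.56 mm; since the bare radius (21 mm) is above r_cr, any added insulation will reduce heat loss.

r_cr ≈ 6.56 mm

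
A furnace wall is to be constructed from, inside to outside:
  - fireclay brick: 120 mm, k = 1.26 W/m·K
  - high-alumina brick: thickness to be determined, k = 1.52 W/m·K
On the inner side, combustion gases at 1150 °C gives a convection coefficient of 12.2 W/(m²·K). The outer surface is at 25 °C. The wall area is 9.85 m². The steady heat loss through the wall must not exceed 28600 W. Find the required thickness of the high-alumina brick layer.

L ≈ 320 mm

Thermal resistances in series:
R_inner film = 1/(h_i·A) = 1/(12.2×9.85) = 0.008322 K/W
R_fireclay brick = L/(kA) = 0.12/(1.26×9.85) = 0.009669 K/W
Sum of the known resistances R_other = 0.01799 K/W
Required total resistance R_tot = ΔT/Q_allow = 1125/28600 = 0.03934 K/W
R_high-alumina brick = R_tot − R_other = 0.02135 K/W
L = R·k·A = 0.02135×1.52×9.85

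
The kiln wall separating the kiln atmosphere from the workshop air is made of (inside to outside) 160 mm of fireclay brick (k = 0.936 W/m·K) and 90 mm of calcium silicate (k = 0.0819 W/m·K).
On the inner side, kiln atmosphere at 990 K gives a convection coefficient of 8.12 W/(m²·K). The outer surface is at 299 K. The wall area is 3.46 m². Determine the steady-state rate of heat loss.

Q ≈ 1720 W

Model the wall as resistances in series:
R_inner film = 1/(h_i·A) = 1/(8.12×3.46) = 0.03559 K/W
R_fireclay brick = L/(kA) = 0.16/(0.936×3.46) = 0.0494 K/W
R_calcium silicate = L/(kA) = 0.09/(0.0819×3.46) = 0.3176 K/W
R_total = 0.4026 K/W
Q = ΔT / R_total = 691 / 0.4026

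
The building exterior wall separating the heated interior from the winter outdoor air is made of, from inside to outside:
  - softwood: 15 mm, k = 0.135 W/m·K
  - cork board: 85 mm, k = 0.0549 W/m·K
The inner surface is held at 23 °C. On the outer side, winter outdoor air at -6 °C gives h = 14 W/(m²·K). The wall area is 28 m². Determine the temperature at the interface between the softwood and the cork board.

Treating each layer as a thermal resistance in series:
R_softwood = L/(kA) = 0.015/(0.135×28) = 0.003968 K/W
R_cork board = L/(kA) = 0.085/(0.0549×28) = 0.0553 K/W
R_outer film = 1/(h_o·A) = 1/(14×28) = 0.002551 K/W
R_total = 0.06181 K/W;  Q = ΔT/R_total = 29/0.06181 = 469.1 W
T_interface = T_inner − Q·ΣR(inner→interface) = 23 − 469×0.003968

T ≈ 21.1 °C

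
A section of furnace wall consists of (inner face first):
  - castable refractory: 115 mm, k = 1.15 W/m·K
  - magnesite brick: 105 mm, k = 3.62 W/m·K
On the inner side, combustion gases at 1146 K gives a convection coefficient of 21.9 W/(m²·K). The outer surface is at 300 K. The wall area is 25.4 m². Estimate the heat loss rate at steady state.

Q ≈ 123000 W

Using the resistance-network approach (series):
R_inner film = 1/(h_i·A) = 1/(21.9×25.4) = 0.001798 K/W
R_castable refractory = L/(kA) = 0.115/(1.15×25.4) = 0.003937 K/W
R_magnesite brick = L/(kA) = 0.105/(3.62×25.4) = 0.001142 K/W
R_total = 0.006877 K/W
Q = ΔT / R_total = 846 / 0.006877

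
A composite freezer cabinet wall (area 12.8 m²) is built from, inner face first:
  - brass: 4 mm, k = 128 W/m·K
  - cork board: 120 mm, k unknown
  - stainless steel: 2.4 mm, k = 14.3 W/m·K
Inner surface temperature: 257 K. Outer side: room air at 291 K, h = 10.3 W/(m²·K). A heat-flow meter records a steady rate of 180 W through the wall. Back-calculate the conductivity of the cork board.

k ≈ 0.0517 W/(m·K)

Series thermal resistances:
R_brass = L/(kA) = 0.004/(128×12.8) = 2.441×10^-6 K/W
R_stainless steel = L/(kA) = 0.0024/(14.3×12.8) = 1.311×10^-5 K/W
R_outer film = 1/(h_o·A) = 1/(10.3×12.8) = 0.007585 K/W
Sum of known resistances R_other = 0.007601 K/W
Total R = ΔT/Q = 34/180 = 0.1889 K/W
R_cork board = R_total − R_other = 0.1813 K/W
k = L/(R·A) = 0.12/(0.1813×12.8)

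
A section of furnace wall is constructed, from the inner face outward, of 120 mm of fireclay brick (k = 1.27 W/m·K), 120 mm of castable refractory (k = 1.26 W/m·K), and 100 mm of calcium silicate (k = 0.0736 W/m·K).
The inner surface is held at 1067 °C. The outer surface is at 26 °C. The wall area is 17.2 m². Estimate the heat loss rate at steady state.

Model the wall as resistances in series:
R_fireclay brick = L/(kA) = 0.12/(1.27×17.2) = 0.005493 K/W
R_castable refractory = L/(kA) = 0.12/(1.26×17.2) = 0.005537 K/W
R_calcium silicate = L/(kA) = 0.1/(0.0736×17.2) = 0.07899 K/W
R_total = 0.09002 K/W
Q = ΔT / R_total = 1041 / 0.09002

Q ≈ 11600 W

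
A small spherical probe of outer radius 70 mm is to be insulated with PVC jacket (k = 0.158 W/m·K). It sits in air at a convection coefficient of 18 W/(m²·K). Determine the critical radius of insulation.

r_cr ≈ 17.6 mm

For a sphere r_cr = 2k/h = 2×0.158/18
r_cr = 17.6 mm; since the bare radius (70 mm) is above r_cr, any added insulation will reduce heat loss.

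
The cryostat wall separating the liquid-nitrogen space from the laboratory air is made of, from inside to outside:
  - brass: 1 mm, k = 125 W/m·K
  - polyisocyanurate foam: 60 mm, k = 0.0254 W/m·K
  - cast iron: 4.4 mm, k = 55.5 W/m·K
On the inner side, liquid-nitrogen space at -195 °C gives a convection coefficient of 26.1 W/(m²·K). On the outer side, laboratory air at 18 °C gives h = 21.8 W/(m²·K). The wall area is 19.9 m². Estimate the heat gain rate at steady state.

Using the resistance-network approach (series):
R_inner film = 1/(h_i·A) = 1/(26.1×19.9) = 0.001925 K/W
R_brass = L/(kA) = 0.001/(125×19.9) = 4.02×10^-7 K/W
R_polyisocyanurate foam = L/(kA) = 0.06/(0.0254×19.9) = 0.1187 K/W
R_cast iron = L/(kA) = 0.0044/(55.5×19.9) = 3.984×10^-6 K/W
R_outer film = 1/(h_o·A) = 1/(21.8×19.9) = 0.002305 K/W
R_total = 0.1229 K/W
Q = ΔT / R_total = 213 / 0.1229

Q ≈ 1730 W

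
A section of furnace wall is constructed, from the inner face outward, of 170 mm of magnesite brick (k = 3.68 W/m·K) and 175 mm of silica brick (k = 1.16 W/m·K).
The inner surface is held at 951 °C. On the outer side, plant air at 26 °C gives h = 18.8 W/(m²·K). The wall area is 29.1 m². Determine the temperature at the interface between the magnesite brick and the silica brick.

T ≈ 780 °C

Thermal resistances in series:
R_magnesite brick = L/(kA) = 0.17/(3.68×29.1) = 0.001587 K/W
R_silica brick = L/(kA) = 0.175/(1.16×29.1) = 0.005184 K/W
R_outer film = 1/(h_o·A) = 1/(18.8×29.1) = 0.001828 K/W
R_total = 0.0086 K/W;  Q = ΔT/R_total = 925/0.0086 = 107600 W
T_interface = T_inner − Q·ΣR(inner→interface) = 951 − 108000×0.001587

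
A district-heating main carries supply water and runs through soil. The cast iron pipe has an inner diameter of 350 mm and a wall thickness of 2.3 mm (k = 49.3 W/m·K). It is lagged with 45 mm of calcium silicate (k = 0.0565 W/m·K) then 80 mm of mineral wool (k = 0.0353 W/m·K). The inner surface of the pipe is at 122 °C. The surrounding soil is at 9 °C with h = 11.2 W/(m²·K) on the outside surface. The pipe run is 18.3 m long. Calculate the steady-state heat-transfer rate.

Q ≈ 999 W

For a radial system each layer contributes R = ln(r_out/r_in)/(2πkL); films add R = 1/(hA).
R_cast iron pipe wall = ln(177.3/175)/(2π×49.3×18.3) = 2.303×10^-6 K/W
R_calcium silicate = ln(222.3/177.3)/(2π×0.0565×18.3) = 0.03482 K/W
R_mineral wool = ln(302.3/222.3)/(2π×0.0353×18.3) = 0.07573 K/W
R_outer film = 1/(h_o·2πr_oL) = 1/(11.2×2π×0.3023×18.3) = 0.002569 K/W
R_total = 0.1131 K/W
Q = ΔT/R_total = 113/0.1131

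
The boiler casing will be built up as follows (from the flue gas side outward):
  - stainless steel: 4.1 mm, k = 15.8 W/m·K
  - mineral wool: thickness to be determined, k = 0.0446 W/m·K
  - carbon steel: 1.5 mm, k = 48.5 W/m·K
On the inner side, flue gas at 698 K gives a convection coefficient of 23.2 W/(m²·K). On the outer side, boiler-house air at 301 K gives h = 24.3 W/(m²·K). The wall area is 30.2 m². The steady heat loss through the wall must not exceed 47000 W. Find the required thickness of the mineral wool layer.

Using the resistance-network approach (series):
R_inner film = 1/(h_i·A) = 1/(23.2×30.2) = 0.001427 K/W
R_stainless steel = L/(kA) = 0.0041/(15.8×30.2) = 8.593×10^-6 K/W
R_carbon steel = L/(kA) = 0.0015/(48.5×30.2) = 1.024×10^-6 K/W
R_outer film = 1/(h_o·A) = 1/(24.3×30.2) = 0.001363 K/W
Sum of the known resistances R_other = 0.0028 K/W
Required total resistance R_tot = ΔT/Q_allow = 397/47000 = 0.008447 K/W
R_mineral wool = R_tot − R_other = 0.005647 K/W
L = R·k·A = 0.005647×0.0446×30.2

L ≈ 7.61 mm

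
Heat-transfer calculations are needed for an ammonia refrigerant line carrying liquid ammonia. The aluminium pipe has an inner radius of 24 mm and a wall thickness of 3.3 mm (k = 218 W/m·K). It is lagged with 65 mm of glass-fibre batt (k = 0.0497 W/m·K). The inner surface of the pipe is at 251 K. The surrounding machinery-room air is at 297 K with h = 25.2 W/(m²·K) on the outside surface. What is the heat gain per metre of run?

Cylindrical conduction, so R = ln(r₂/r₁)/(2πkL) per layer, in series:
R_aluminium pipe wall = ln(27.3/24)/(2π×218×1) = 9.406×10^-5 K/W
R_glass-fibre batt = ln(92.3/27.3)/(2π×0.0497×1) = 3.901 K/W
R_outer film = 1/(h_o·2πr_oL) = 1/(25.2×2π×0.0923×1) = 0.06843 K/W
R_total = 3.969 K/W
Q = ΔT/R_total = 46/3.969

q′ ≈ 11.6 W/m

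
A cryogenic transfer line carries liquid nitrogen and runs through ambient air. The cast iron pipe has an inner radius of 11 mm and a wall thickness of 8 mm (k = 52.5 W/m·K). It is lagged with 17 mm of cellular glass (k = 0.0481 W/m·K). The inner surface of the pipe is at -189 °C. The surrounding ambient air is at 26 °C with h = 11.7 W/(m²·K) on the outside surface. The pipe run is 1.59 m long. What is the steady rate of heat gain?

Treating each annulus and film as a series resistance:
R_cast iron pipe wall = ln(19/11)/(2π×52.5×1.59) = 0.001042 K/W
R_cellular glass = ln(36/19)/(2π×0.0481×1.59) = 1.33 K/W
R_outer film = 1/(h_o·2πr_oL) = 1/(11.7×2π×0.036×1.59) = 0.2376 K/W
R_total = 1.569 K/W
Q = ΔT/R_total = 215/1.569

Q ≈ 137 W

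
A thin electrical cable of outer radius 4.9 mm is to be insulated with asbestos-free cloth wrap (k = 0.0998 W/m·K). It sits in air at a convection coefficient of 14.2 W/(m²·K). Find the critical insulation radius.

r_cr ≈ 7.03 mm

For a cylinder r_cr = k/h = 0.0998/14.2
r_cr = 7.03 mm; since the bare radius (4.9 mm) is below r_cr, adding a thin layer of insulation will *increase* heat loss.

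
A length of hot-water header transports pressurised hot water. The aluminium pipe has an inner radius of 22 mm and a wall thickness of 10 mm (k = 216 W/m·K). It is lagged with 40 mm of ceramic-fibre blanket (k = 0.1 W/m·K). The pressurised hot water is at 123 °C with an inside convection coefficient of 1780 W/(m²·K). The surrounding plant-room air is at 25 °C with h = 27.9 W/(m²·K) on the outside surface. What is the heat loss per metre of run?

q′ ≈ 71.3 W/m

Cylindrical conduction, so R = ln(r₂/r₁)/(2πkL) per layer, in series:
R_inner film = 1/(h_i·2πr₁L) = 1/(1780×2π×0.022×1) = 0.004064 K/W
R_aluminium pipe wall = ln(32/22)/(2π×216×1) = 2.761×10^-4 K/W
R_ceramic-fibre blanket = ln(72/32)/(2π×0.1×1) = 1.291 K/W
R_outer film = 1/(h_o·2πr_oL) = 1/(27.9×2π×0.072×1) = 0.07923 K/W
R_total = 1.374 K/W
Q = ΔT/R_total = 98/1.374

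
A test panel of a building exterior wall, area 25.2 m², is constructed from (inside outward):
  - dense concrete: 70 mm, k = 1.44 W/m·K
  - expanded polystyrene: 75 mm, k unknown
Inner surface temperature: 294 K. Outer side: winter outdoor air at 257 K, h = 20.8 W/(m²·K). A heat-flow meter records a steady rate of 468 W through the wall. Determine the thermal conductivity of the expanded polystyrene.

k ≈ 0.0396 W/(m·K)

Thermal resistances in series:
R_dense concrete = L/(kA) = 0.07/(1.44×25.2) = 0.001929 K/W
R_outer film = 1/(h_o·A) = 1/(20.8×25.2) = 0.001908 K/W
Sum of known resistances R_other = 0.003837 K/W
Total R = ΔT/Q = 37/468 = 0.07906 K/W
R_expanded polystyrene = R_total − R_other = 0.07522 K/W
k = L/(R·A) = 0.075/(0.07522×25.2)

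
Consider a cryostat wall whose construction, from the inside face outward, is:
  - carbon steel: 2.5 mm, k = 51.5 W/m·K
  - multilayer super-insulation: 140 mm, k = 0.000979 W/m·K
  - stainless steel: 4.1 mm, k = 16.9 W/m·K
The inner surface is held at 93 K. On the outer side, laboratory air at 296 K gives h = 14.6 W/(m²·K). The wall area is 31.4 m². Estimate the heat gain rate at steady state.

Q ≈ 44.6 W

Using the resistance-network approach (series):
R_carbon steel = L/(kA) = 0.0025/(51.5×31.4) = 1.546×10^-6 K/W
R_multilayer super-insulation = L/(kA) = 0.14/(0.000979×31.4) = 4.554 K/W
R_stainless steel = L/(kA) = 0.0041/(16.9×31.4) = 7.726×10^-6 K/W
R_outer film = 1/(h_o·A) = 1/(14.6×31.4) = 0.002181 K/W
R_total = 4.556 K/W
Q = ΔT / R_total = 203 / 4.556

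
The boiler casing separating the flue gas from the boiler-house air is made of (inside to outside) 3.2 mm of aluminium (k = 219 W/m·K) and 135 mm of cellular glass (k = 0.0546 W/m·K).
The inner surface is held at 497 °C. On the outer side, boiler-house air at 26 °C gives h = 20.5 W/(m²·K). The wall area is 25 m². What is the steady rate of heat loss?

Using the resistance-network approach (series):
R_aluminium = L/(kA) = 0.0032/(219×25) = 5.845×10^-7 K/W
R_cellular glass = L/(kA) = 0.135/(0.0546×25) = 0.0989 K/W
R_outer film = 1/(h_o·A) = 1/(20.5×25) = 0.001951 K/W
R_total = 0.1009 K/W
Q = ΔT / R_total = 471 / 0.1009

Q ≈ 4670 W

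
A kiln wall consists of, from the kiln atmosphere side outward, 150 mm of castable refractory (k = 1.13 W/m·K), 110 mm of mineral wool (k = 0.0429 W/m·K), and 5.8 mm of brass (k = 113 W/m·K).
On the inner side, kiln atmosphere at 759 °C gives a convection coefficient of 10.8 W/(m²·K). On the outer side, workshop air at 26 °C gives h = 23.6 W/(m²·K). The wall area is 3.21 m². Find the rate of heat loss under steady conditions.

Q ≈ 831 W

Thermal resistances in series:
R_inner film = 1/(h_i·A) = 1/(10.8×3.21) = 0.02885 K/W
R_castable refractory = L/(kA) = 0.15/(1.13×3.21) = 0.04135 K/W
R_mineral wool = L/(kA) = 0.11/(0.0429×3.21) = 0.7988 K/W
R_brass = L/(kA) = 0.0058/(113×3.21) = 1.599×10^-5 K/W
R_outer film = 1/(h_o·A) = 1/(23.6×3.21) = 0.0132 K/W
R_total = 0.8822 K/W
Q = ΔT / R_total = 733 / 0.8822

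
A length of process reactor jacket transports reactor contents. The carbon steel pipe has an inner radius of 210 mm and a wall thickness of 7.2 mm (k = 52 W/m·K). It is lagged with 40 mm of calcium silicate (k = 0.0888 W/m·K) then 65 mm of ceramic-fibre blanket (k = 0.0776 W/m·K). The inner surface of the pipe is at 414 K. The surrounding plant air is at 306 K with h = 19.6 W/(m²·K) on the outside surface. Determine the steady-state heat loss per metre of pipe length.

q′ ≈ 137 W/m

Treating each annulus and film as a series resistance:
R_carbon steel pipe wall = ln(217.2/210)/(2π×52×1) = 1.032×10^-4 K/W
R_calcium silicate = ln(257.2/217.2)/(2π×0.0888×1) = 0.303 K/W
R_ceramic-fibre blanket = ln(322.2/257.2)/(2π×0.0776×1) = 0.4621 K/W
R_outer film = 1/(h_o·2πr_oL) = 1/(19.6×2π×0.3222×1) = 0.0252 K/W
R_total = 0.7904 K/W
Q = ΔT/R_total = 108/0.7904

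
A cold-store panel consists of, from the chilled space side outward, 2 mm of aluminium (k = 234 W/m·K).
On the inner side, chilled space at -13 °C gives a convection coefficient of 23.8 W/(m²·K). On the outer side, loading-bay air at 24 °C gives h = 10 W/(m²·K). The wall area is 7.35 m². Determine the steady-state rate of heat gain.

Q ≈ 1910 W

Model the wall as resistances in series:
R_inner film = 1/(h_i·A) = 1/(23.8×7.35) = 0.005717 K/W
R_aluminium = L/(kA) = 0.002/(234×7.35) = 1.163×10^-6 K/W
R_outer film = 1/(h_o·A) = 1/(10×7.35) = 0.01361 K/W
R_total = 0.01932 K/W
Q = ΔT / R_total = 37 / 0.01932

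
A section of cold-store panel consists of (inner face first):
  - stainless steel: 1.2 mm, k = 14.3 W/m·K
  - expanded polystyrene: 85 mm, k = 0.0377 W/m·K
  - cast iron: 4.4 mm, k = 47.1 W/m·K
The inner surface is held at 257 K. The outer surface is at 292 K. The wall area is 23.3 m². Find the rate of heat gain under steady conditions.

Q ≈ 362 W

Treating each layer as a thermal resistance in series:
R_stainless steel = L/(kA) = 0.0012/(14.3×23.3) = 3.602×10^-6 K/W
R_expanded polystyrene = L/(kA) = 0.085/(0.0377×23.3) = 0.09677 K/W
R_cast iron = L/(kA) = 0.0044/(47.1×23.3) = 4.009×10^-6 K/W
R_total = 0.09677 K/W
Q = ΔT / R_total = 35 / 0.09677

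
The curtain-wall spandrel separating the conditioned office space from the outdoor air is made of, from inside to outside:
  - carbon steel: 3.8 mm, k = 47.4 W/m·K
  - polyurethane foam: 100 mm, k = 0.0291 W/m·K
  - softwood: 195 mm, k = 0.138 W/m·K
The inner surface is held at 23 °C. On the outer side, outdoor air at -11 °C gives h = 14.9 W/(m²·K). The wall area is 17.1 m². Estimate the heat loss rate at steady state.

Series thermal resistances:
R_carbon steel = L/(kA) = 0.0038/(47.4×17.1) = 4.688×10^-6 K/W
R_polyurethane foam = L/(kA) = 0.1/(0.0291×17.1) = 0.201 K/W
R_softwood = L/(kA) = 0.195/(0.138×17.1) = 0.08263 K/W
R_outer film = 1/(h_o·A) = 1/(14.9×17.1) = 0.003925 K/W
R_total = 0.2875 K/W
Q = ΔT / R_total = 34 / 0.2875

Q ≈ 118 W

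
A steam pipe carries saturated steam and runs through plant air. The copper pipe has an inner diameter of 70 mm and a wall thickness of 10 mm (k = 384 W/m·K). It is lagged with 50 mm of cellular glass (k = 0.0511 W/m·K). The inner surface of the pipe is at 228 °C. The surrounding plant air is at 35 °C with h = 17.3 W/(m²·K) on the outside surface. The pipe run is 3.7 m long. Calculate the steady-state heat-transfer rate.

Radial resistances (cylindrical: R_cond = ln(r_o/r_i)/(2πkL), R_conv = 1/(h·2πrL)):
R_copper pipe wall = ln(45/35)/(2π×384×3.7) = 2.815×10^-5 K/W
R_cellular glass = ln(95/45)/(2π×0.0511×3.7) = 0.629 K/W
R_outer film = 1/(h_o·2πr_oL) = 1/(17.3×2π×0.095×3.7) = 0.02617 K/W
R_total = 0.6552 K/W
Q = ΔT/R_total = 193/0.6552

Q ≈ 295 W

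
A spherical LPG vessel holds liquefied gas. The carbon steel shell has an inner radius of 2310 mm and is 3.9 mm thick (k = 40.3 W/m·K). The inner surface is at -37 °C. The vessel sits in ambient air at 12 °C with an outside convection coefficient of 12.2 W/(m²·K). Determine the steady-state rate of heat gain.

Each spherical layer contributes R = (1/r_i − 1/r_o)/(4πk):
R_carbon steel shell = (1/2.31 − 1/2.3139)/(4π×40.3) = 1.441×10^-6 K/W
R_outer film = 1/(h·4πr_o²) = 1/(12.2×4π×2.3139²) = 0.001218 K/W
R_total = 0.00122 K/W
Q = ΔT/R_total = 49/0.00122

Q ≈ 40200 W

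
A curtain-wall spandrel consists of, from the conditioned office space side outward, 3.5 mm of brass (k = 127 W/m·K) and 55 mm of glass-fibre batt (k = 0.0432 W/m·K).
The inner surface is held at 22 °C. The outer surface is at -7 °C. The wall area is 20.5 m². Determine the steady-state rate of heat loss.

Thermal resistances in series:
R_brass = L/(kA) = 0.0035/(127×20.5) = 1.344×10^-6 K/W
R_glass-fibre batt = L/(kA) = 0.055/(0.0432×20.5) = 0.0621 K/W
R_total = 0.06211 K/W
Q = ΔT / R_total = 29 / 0.06211

Q ≈ 467 W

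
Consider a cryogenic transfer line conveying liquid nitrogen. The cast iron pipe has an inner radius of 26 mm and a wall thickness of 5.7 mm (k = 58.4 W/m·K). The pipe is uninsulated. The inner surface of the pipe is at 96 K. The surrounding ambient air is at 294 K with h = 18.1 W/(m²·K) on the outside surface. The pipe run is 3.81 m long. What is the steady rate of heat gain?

Treating each annulus and film as a series resistance:
R_cast iron pipe wall = ln(31.7/26)/(2π×58.4×3.81) = 1.418×10^-4 K/W
R_outer film = 1/(h_o·2πr_oL) = 1/(18.1×2π×0.0317×3.81) = 0.0728 K/W
R_total = 0.07295 K/W
Q = ΔT/R_total = 198/0.07295

Q ≈ 2710 W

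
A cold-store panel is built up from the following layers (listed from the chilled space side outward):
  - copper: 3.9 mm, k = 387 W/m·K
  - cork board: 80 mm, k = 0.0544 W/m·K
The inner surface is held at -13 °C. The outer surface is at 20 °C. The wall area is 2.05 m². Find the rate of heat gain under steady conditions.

Using the resistance-network approach (series):
R_copper = L/(kA) = 0.0039/(387×2.05) = 4.916×10^-6 K/W
R_cork board = L/(kA) = 0.08/(0.0544×2.05) = 0.7174 K/W
R_total = 0.7174 K/W
Q = ΔT / R_total = 33 / 0.7174

Q ≈ 46 W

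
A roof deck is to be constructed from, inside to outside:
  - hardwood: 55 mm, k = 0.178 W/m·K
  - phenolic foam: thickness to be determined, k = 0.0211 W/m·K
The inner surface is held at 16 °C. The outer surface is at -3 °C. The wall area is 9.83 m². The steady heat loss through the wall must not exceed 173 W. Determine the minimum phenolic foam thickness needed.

Thermal resistances in series:
R_hardwood = L/(kA) = 0.055/(0.178×9.83) = 0.03143 K/W
Sum of the known resistances R_other = 0.03143 K/W
Required total resistance R_tot = ΔT/Q_allow = 19/173 = 0.1098 K/W
R_phenolic foam = R_tot − R_other = 0.07839 K/W
L = R·k·A = 0.07839×0.0211×9.83

L ≈ 16.3 mm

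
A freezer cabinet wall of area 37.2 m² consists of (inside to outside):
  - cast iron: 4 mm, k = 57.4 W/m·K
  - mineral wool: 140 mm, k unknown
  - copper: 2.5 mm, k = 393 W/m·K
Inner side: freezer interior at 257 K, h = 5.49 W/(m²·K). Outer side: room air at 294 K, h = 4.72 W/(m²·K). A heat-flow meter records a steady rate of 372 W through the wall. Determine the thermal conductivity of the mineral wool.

k ≈ 0.0423 W/(m·K)

Thermal resistances in series:
R_inner film = 1/(h_i·A) = 1/(5.49×37.2) = 0.004896 K/W
R_cast iron = L/(kA) = 0.004/(57.4×37.2) = 1.873×10^-6 K/W
R_copper = L/(kA) = 0.0025/(393×37.2) = 1.71×10^-7 K/W
R_outer film = 1/(h_o·A) = 1/(4.72×37.2) = 0.005695 K/W
Sum of known resistances R_other = 0.01059 K/W
Total R = ΔT/Q = 37/372 = 0.09946 K/W
R_mineral wool = R_total − R_other = 0.08887 K/W
k = L/(R·A) = 0.14/(0.08887×37.2)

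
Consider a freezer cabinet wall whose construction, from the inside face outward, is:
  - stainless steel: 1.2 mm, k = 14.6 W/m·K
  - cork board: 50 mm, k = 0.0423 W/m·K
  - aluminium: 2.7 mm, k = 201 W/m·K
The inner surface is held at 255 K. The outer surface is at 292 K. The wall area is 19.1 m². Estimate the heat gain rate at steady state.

Model the wall as resistances in series:
R_stainless steel = L/(kA) = 0.0012/(14.6×19.1) = 4.303×10^-6 K/W
R_cork board = L/(kA) = 0.05/(0.0423×19.1) = 0.06189 K/W
R_aluminium = L/(kA) = 0.0027/(201×19.1) = 7.033×10^-7 K/W
R_total = 0.06189 K/W
Q = ΔT / R_total = 37 / 0.06189

Q ≈ 598 W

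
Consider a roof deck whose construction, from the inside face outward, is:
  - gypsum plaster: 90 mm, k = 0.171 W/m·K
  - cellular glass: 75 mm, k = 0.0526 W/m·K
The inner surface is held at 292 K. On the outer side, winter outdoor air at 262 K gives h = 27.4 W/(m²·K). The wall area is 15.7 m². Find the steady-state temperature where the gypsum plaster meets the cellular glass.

T ≈ 284 K

Treating each layer as a thermal resistance in series:
R_gypsum plaster = L/(kA) = 0.09/(0.171×15.7) = 0.03352 K/W
R_cellular glass = L/(kA) = 0.075/(0.0526×15.7) = 0.09082 K/W
R_outer film = 1/(h_o·A) = 1/(27.4×15.7) = 0.002325 K/W
R_total = 0.1267 K/W;  Q = ΔT/R_total = 30/0.1267 = 236.8 W
T_interface = T_inner − Q·ΣR(inner→interface) = 292 − 237×0.03352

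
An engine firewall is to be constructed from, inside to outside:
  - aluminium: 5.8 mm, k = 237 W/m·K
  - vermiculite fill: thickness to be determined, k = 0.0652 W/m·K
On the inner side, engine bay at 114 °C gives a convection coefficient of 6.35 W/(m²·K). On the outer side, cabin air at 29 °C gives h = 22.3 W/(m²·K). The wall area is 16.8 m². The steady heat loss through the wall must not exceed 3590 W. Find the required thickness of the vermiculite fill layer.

Thermal resistances in series:
R_inner film = 1/(h_i·A) = 1/(6.35×16.8) = 0.009374 K/W
R_aluminium = L/(kA) = 0.0058/(237×16.8) = 1.457×10^-6 K/W
R_outer film = 1/(h_o·A) = 1/(22.3×16.8) = 0.002669 K/W
Sum of the known resistances R_other = 0.01204 K/W
Required total resistance R_tot = ΔT/Q_allow = 85/3590 = 0.02368 K/W
R_vermiculite fill = R_tot − R_other = 0.01163 K/W
L = R·k·A = 0.01163×0.0652×16.8

L ≈ 12.7 mm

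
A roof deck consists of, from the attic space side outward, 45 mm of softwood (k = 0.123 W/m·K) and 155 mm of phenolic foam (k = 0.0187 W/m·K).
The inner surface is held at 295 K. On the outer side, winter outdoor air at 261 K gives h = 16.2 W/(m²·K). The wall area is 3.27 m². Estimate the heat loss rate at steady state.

Q ≈ 12.8 W

Treating each layer as a thermal resistance in series:
R_softwood = L/(kA) = 0.045/(0.123×3.27) = 0.1119 K/W
R_phenolic foam = L/(kA) = 0.155/(0.0187×3.27) = 2.535 K/W
R_outer film = 1/(h_o·A) = 1/(16.2×3.27) = 0.01888 K/W
R_total = 2.666 K/W
Q = ΔT / R_total = 34 / 2.666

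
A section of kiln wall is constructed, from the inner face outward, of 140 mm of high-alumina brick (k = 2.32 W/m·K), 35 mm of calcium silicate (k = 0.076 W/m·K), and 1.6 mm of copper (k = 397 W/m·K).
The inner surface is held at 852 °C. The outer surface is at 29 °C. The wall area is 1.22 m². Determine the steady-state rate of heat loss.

Model the wall as resistances in series:
R_high-alumina brick = L/(kA) = 0.14/(2.32×1.22) = 0.04946 K/W
R_calcium silicate = L/(kA) = 0.035/(0.076×1.22) = 0.3775 K/W
R_copper = L/(kA) = 0.0016/(397×1.22) = 3.303×10^-6 K/W
R_total = 0.4269 K/W
Q = ΔT / R_total = 823 / 0.4269

Q ≈ 1930 W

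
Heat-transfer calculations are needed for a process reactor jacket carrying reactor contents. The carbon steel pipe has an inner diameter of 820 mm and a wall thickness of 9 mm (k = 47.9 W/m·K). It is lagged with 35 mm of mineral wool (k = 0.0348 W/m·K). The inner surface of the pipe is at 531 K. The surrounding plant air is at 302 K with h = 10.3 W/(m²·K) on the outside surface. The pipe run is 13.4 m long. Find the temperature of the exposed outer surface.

T ≈ 321 K

For a radial system each layer contributes R = ln(r_out/r_in)/(2πkL); films add R = 1/(hA).
R_carbon steel pipe wall = ln(419/410)/(2π×47.9×13.4) = 5.384×10^-6 K/W
R_mineral wool = ln(454/419)/(2π×0.0348×13.4) = 0.02738 K/W
R_outer film = 1/(h_o·2πr_oL) = 1/(10.3×2π×0.454×13.4) = 0.00254 K/W
R_total = 0.02993 K/W
Q = ΔT/R_total = 229/0.02993
Q = 7650 W
T_interface = T_inner − Q·ΣR(inner→interface) = 531 − 7650×0.02739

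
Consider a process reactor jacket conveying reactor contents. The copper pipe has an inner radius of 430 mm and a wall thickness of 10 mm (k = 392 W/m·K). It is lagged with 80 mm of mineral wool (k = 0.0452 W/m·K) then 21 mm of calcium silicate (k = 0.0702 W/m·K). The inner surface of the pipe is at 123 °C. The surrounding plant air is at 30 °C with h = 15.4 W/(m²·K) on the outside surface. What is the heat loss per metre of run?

Radial resistances (cylindrical: R_cond = ln(r_o/r_i)/(2πkL), R_conv = 1/(h·2πrL)):
R_copper pipe wall = ln(440/430)/(2π×392×1) = 9.334×10^-6 K/W
R_mineral wool = ln(520/440)/(2π×0.0452×1) = 0.5882 K/W
R_calcium silicate = ln(541/520)/(2π×0.0702×1) = 0.08976 K/W
R_outer film = 1/(h_o·2πr_oL) = 1/(15.4×2π×0.541×1) = 0.0191 K/W
R_total = 0.6971 K/W
Q = ΔT/R_total = 93/0.6971

q′ ≈ 133 W/m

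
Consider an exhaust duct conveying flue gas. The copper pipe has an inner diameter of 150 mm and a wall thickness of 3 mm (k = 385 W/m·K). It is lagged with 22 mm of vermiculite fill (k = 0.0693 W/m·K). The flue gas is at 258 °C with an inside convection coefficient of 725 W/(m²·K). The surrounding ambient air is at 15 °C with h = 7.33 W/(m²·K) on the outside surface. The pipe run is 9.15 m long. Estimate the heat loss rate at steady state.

Treating each annulus and film as a series resistance:
R_inner film = 1/(h_i·2πr₁L) = 1/(725×2π×0.075×9.15) = 3.199×10^-4 K/W
R_copper pipe wall = ln(78/75)/(2π×385×9.15) = 1.772×10^-6 K/W
R_vermiculite fill = ln(100/78)/(2π×0.0693×9.15) = 0.06236 K/W
R_outer film = 1/(h_o·2πr_oL) = 1/(7.33×2π×0.1×9.15) = 0.02373 K/W
R_total = 0.08641 K/W
Q = ΔT/R_total = 243/0.08641

Q ≈ 2810 W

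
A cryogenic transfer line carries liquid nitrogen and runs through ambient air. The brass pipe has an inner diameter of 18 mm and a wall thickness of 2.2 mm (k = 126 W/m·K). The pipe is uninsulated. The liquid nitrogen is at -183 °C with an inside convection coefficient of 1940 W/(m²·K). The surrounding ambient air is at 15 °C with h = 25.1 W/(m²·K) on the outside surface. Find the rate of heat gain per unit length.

q′ ≈ 344 W/m

Cylindrical conduction, so R = ln(r₂/r₁)/(2πkL) per layer, in series:
R_inner film = 1/(h_i·2πr₁L) = 1/(1940×2π×0.009×1) = 0.009115 K/W
R_brass pipe wall = ln(11.2/9)/(2π×126×1) = 2.762×10^-4 K/W
R_outer film = 1/(h_o·2πr_oL) = 1/(25.1×2π×0.0112×1) = 0.5661 K/W
R_total = 0.5755 K/W
Q = ΔT/R_total = 198/0.5755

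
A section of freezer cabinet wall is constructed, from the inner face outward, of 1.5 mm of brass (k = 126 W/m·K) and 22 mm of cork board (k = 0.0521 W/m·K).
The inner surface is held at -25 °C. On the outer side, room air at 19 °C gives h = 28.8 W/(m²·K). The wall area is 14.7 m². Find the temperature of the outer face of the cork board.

T ≈ 15.7 °C

Series thermal resistances:
R_brass = L/(kA) = 0.0015/(126×14.7) = 8.098×10^-7 K/W
R_cork board = L/(kA) = 0.022/(0.0521×14.7) = 0.02873 K/W
R_outer film = 1/(h_o·A) = 1/(28.8×14.7) = 0.002362 K/W
R_total = 0.03109 K/W;  Q = ΔT/R_total = 44/0.03109 = 1415 W
T_interface = T_inner + Q·ΣR(inner→interface) = -25 + 1420×0.02873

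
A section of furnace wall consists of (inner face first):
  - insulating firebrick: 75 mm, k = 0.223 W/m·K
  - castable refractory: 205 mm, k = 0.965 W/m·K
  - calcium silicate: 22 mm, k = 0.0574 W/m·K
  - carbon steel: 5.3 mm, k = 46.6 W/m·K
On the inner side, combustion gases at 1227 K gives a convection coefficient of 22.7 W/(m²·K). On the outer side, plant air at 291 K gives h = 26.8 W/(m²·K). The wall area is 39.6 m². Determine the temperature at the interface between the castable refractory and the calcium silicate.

Thermal resistances in series:
R_inner film = 1/(h_i·A) = 1/(22.7×39.6) = 0.001112 K/W
R_insulating firebrick = L/(kA) = 0.075/(0.223×39.6) = 0.008493 K/W
R_castable refractory = L/(kA) = 0.205/(0.965×39.6) = 0.005365 K/W
R_calcium silicate = L/(kA) = 0.022/(0.0574×39.6) = 0.009679 K/W
R_carbon steel = L/(kA) = 0.0053/(46.6×39.6) = 2.872×10^-6 K/W
R_outer film = 1/(h_o·A) = 1/(26.8×39.6) = 9.423×10^-4 K/W
R_total = 0.02559 K/W;  Q = ΔT/R_total = 936/0.02559 = 36570 W
T_interface = T_inner − Q·ΣR(inner→interface) = 1227 − 36600×0.01497

T ≈ 680 K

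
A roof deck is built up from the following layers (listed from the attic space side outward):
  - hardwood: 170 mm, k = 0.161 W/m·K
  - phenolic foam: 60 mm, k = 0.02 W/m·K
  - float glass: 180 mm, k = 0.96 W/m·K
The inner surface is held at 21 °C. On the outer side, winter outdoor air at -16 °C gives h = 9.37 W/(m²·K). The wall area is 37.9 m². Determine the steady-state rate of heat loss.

Using the resistance-network approach (series):
R_hardwood = L/(kA) = 0.17/(0.161×37.9) = 0.02786 K/W
R_phenolic foam = L/(kA) = 0.06/(0.02×37.9) = 0.07916 K/W
R_float glass = L/(kA) = 0.18/(0.96×37.9) = 0.004947 K/W
R_outer film = 1/(h_o·A) = 1/(9.37×37.9) = 0.002816 K/W
R_total = 0.1148 K/W
Q = ΔT / R_total = 37 / 0.1148

Q ≈ 322 W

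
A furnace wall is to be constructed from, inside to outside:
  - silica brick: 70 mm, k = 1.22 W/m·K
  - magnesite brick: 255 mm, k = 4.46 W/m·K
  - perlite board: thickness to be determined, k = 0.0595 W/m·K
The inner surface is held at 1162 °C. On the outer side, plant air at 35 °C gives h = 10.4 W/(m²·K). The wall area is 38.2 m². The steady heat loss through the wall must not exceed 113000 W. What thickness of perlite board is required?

Treating each layer as a thermal resistance in series:
R_silica brick = L/(kA) = 0.07/(1.22×38.2) = 0.001502 K/W
R_magnesite brick = L/(kA) = 0.255/(4.46×38.2) = 0.001497 K/W
R_outer film = 1/(h_o·A) = 1/(10.4×38.2) = 0.002517 K/W
Sum of the known resistances R_other = 0.005516 K/W
Required total resistance R_tot = ΔT/Q_allow = 1127/113000 = 0.009973 K/W
R_perlite board = R_tot − R_other = 0.004458 K/W
L = R·k·A = 0.004458×0.0595×38.2

L ≈ 10.1 mm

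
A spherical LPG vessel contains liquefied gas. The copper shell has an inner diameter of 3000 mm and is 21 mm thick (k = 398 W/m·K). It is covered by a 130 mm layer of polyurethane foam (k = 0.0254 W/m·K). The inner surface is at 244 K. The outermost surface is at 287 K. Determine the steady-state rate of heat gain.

Spherical conduction: R = (1/r_in − 1/r_out)/(4πk) per layer; series-sum.
R_copper shell = (1/1.5 − 1/1.521)/(4π×398) = 1.84×10^-6 K/W
R_polyurethane foam = (1/1.521 − 1/1.651)/(4π×0.0254) = 0.1622 K/W
R_total = 0.1622 K/W
Q = ΔT/R_total = 43/0.1622

Q ≈ 265 W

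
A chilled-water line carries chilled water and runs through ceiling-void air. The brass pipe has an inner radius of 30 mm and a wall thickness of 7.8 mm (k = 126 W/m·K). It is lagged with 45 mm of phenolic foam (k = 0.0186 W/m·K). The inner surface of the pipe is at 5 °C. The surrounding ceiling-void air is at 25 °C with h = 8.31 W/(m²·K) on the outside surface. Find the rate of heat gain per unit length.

Treating each annulus and film as a series resistance:
R_brass pipe wall = ln(37.8/30)/(2π×126×1) = 2.919×10^-4 K/W
R_phenolic foam = ln(82.8/37.8)/(2π×0.0186×1) = 6.709 K/W
R_outer film = 1/(h_o·2πr_oL) = 1/(8.31×2π×0.0828×1) = 0.2313 K/W
R_total = 6.941 K/W
Q = ΔT/R_total = 20/6.941

q′ ≈ 2.88 W/m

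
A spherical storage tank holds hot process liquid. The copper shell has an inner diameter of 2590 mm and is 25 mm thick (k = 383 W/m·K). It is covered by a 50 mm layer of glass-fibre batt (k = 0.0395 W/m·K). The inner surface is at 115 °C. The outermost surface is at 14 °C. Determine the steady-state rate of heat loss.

Q ≈ 1810 W

Spherical conduction: R = (1/r_in − 1/r_out)/(4πk) per layer; series-sum.
R_copper shell = (1/1.295 − 1/1.32)/(4π×383) = 3.039×10^-6 K/W
R_glass-fibre batt = (1/1.32 − 1/1.37)/(4π×0.0395) = 0.0557 K/W
R_total = 0.0557 K/W
Q = ΔT/R_total = 101/0.0557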